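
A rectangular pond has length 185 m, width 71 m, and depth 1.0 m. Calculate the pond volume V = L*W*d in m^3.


Base area = L * W = 185 * 71 = 13135 m^2
Volume = area * depth = 13135 * 1.0 = 13135 m^3

13135 m^3


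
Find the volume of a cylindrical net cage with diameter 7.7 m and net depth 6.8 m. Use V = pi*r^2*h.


r = d/2 = 7.7/2 = 3.85 m
Base area = pi*r^2 = pi*3.85^2 = 46.566257 m^2
Volume = 46.566257 * 6.8 = 316.651 m^3

316.651 m^3


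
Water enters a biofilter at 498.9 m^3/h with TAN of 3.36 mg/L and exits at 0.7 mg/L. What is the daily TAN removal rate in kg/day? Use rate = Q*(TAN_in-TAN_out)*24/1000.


Concentration drop: TAN_in - TAN_out = 3.36 - 0.7 = 2.66 mg/L
Hourly TAN removed = Q * dTAN = 498.9 m^3/h * 2.66 mg/L = 1327.074 g/h  (m^3/h * mg/L = g/h)
Daily TAN removed = 1327.074 * 24 = 31849.776 g/day
Convert to kg/day: 31849.776 / 1000 = 31.849776 kg/day

31.849776 kg/day


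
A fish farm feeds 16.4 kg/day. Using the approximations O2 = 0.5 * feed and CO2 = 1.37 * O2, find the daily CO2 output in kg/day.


O2 = 16.4 * 0.5 = 8.2
CO2 = 8.2 * 1.37 = 11.234

11.234 kg/day


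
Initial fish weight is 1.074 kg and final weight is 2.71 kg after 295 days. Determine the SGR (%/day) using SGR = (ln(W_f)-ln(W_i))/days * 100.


ln(W_f) = ln(2.71) = 0.99694863
ln(W_i) = ln(1.074) = 0.071389996
ln(W_f) - ln(W_i) = 0.99694863 - 0.071389996 = 0.92555863
SGR = 0.92555863 / 295 * 100 = 0.313749 %/day

0.313749 %/day


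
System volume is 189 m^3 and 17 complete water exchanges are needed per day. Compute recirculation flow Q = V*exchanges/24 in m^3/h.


Daily recirculation volume = 189 m^3 * 17 = 3213 m^3/day
Flow rate Q = daily volume / 24 h = 3213 / 24 = 133.875 m^3/h

133.875 m^3/h


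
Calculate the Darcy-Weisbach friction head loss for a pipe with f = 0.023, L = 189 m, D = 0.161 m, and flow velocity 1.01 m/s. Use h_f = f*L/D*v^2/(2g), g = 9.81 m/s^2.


v^2 = 1.01^2 = 1.0201 m^2/s^2
L/D = 189/0.161 = 1173.913
h_f = f*(L/D)*v^2/(2g) = 0.023 * 1173.913 * 1.0201 / 19.62 = 1.40381 m

1.40381 m


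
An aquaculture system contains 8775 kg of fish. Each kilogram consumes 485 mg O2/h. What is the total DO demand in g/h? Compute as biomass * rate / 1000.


Total O2 consumption (mg/h) = 8775 kg * 485 mg/(kg*h) = 4255875 mg/h
Convert to g/h: 4255875 / 1000 = 4255.875 g/h

4255.875 g/h


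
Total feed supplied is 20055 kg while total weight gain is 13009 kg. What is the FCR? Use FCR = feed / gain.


FCR = feed consumed / weight gained
FCR = 20055 kg / 13009 kg = 1.54163

1.54163


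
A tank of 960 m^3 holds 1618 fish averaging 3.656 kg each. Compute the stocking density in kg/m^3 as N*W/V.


Total biomass = 1618 fish * 3.656 kg = 5915.408 kg
Density = total biomass / volume = 5915.408 / 960 = 6.16188 kg/m^3

6.16188 kg/m^3


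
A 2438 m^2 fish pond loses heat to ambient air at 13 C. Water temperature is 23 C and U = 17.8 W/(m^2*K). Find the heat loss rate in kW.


Temperature difference dT = 23 - 13 = 10 K
Heat loss (W) = U * A * dT = 17.8 * 2438 * 10 = 433964 W
Convert to kW: 433964 / 1000 = 433.964 kW

433.964 kW


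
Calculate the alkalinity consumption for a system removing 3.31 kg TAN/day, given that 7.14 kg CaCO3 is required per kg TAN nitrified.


Alkalinity factor: 7.14 kg CaCO3 consumed per kg TAN nitrified
alk = 3.31 kg TAN * 7.14 = 23.6334 kg CaCO3/day

23.6334 kg CaCO3/day


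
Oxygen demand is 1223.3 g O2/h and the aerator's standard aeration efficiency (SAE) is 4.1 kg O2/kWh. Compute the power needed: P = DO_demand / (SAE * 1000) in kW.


SAE in g O2/kWh = 4.1 * 1000 = 4100 g/kWh
P = DO_demand / SAE_g = 1223.3 / 4100 = 0.298366 kW

0.298366 kW


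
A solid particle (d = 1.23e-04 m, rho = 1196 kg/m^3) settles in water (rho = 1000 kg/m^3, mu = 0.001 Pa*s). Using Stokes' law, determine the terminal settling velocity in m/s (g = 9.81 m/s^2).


Density difference: rho_p - rho_f = 1196 - 1000 = 196 kg/m^3
d^2 = (1.23e-04)^2 = 1.5129e-08 m^2
Numerator = (rho_p - rho_f) * g * d^2 = 196 * 9.81 * 1.5129e-08 = 2.9089436e-05
Denominator = 18 * mu = 18 * 0.001 = 0.018
v_s = 2.9089436e-05 / 0.018 = 0.00161608 m/s
Check: Re = rho_f * v_s * d / mu = 1000 * 0.00161608 * 1.23e-04 / 0.001 = 0.199 < 1, so Stokes' law applies.

0.00161608 m/s


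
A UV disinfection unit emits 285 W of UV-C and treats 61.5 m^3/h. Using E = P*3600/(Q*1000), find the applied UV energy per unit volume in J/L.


Energy delivered per hour = 285 W * 3600 s = 1026000 J/h
Volume treated per hour = 61.5 m^3/h * 1000 = 61500 L/h
dose = 1026000 / 61500 = 16.6829 J/L

16.6829 J/L


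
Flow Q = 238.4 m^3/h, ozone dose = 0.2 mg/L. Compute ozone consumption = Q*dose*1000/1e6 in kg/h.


O3 demand (mg/h) = Q * dose * 1000 = 238.4 * 0.2 * 1000 = 47680 mg/h
Convert mg to kg: 47680 / 1e6 = 0.04768 kg/h

0.04768 kg/h


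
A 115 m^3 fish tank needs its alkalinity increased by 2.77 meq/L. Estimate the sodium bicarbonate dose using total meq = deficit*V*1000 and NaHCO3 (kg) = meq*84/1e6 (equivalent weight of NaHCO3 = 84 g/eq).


Tank volume in L = 115 m^3 * 1000 = 115000 L
Total meq required = 2.77 meq/L * 115000 L = 318550 meq
NaHCO3 mass = 318550 meq * 84 mg/meq / 1e6 = 26.7582 kg

26.7582 kg


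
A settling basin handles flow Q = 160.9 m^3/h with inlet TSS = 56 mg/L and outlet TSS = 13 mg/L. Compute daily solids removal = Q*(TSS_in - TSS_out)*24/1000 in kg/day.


Concentration drop: TSS_in - TSS_out = 56 - 13 = 43 mg/L
Hourly solids removed = Q * dTSS = 160.9 m^3/h * 43 mg/L = 6918.7 g/h  (m^3/h * mg/L = g/h)
Daily solids removed = 6918.7 * 24 = 166048.8 g/day
Convert g to kg: 166048.8 / 1000 = 166.0488 kg/day

166.0488 kg/day


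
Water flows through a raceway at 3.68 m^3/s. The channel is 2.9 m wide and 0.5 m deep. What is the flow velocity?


Cross-sectional area = W * d = 2.9 * 0.5 = 1.45 m^2
Velocity = Q / A = 3.68 / 1.45 = 2.53793 m/s

2.53793 m/s


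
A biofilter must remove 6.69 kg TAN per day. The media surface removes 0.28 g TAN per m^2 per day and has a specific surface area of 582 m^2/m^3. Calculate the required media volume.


A = 6.69*1000 / 0.28 = 23892.857 m^2
V = 23892.857 / 582 = 41.053

41.053 m^3


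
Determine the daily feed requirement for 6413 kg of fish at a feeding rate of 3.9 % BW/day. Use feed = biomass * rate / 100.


Feeding rate fraction = 3.9% / 100 = 0.039
Daily feed = 6413 kg * 0.039 = 250.107 kg/day

250.107 kg/day


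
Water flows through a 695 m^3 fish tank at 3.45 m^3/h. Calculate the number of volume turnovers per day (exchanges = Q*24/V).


Daily flow volume = 3.45 m^3/h * 24 h = 82.8 m^3/day
Exchanges = daily flow / tank volume = 82.8 / 695 = 0.119137 exchanges/day

0.119137 exchanges/day


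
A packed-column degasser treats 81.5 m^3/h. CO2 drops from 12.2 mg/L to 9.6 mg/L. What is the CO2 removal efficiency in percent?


CO2_out / CO2_in = 9.6 / 12.2 = 0.78688525
Fraction remaining = 0.78688525
efficiency = (1 - 0.78688525) * 100 = 21.3115 %

21.3115 %


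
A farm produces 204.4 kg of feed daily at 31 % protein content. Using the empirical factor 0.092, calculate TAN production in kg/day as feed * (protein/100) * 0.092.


Protein in feed = 204.4 * 31/100 = 63.364 kg/day
TAN = protein * 0.092 = 63.364 * 0.092 = 5.829488 kg/day

5.829488 kg/day


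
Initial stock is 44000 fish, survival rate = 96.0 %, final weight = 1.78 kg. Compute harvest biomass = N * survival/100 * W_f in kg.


Survivors = 44000 * 96.0/100 = 42240 fish
Harvest biomass = survivors * W_f = 42240 * 1.78 = 75187.2 kg

75187.2 kg


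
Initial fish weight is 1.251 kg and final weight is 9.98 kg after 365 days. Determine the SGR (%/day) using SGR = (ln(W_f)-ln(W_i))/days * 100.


ln(W_f) = ln(9.98) = 2.3005831
ln(W_i) = ln(1.251) = 0.22394323
ln(W_f) - ln(W_i) = 2.3005831 - 0.22394323 = 2.0766399
SGR = 2.0766399 / 365 * 100 = 0.568942 %/day

0.568942 %/day


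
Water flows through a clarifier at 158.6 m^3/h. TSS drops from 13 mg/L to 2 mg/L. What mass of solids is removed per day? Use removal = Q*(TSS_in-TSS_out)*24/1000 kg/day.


Concentration drop: TSS_in - TSS_out = 13 - 2 = 11 mg/L
Hourly solids removed = Q * dTSS = 158.6 m^3/h * 11 mg/L = 1744.6 g/h  (m^3/h * mg/L = g/h)
Daily solids removed = 1744.6 * 24 = 41870.4 g/day
Convert g to kg: 41870.4 / 1000 = 41.8704 kg/day

41.8704 kg/day


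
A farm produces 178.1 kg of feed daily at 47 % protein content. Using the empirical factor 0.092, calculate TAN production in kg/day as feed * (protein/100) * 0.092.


Protein in feed = 178.1 * 47/100 = 83.707 kg/day
TAN = protein * 0.092 = 83.707 * 0.092 = 7.701044 kg/day

7.701044 kg/day


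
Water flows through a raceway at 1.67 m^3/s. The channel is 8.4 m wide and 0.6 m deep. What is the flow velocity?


Cross-sectional area = W * d = 8.4 * 0.6 = 5.04 m^2
Velocity = Q / A = 1.67 / 5.04 = 0.331349 m/s

0.331349 m/s


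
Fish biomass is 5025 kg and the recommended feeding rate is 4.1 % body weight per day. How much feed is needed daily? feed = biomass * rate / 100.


Feeding rate fraction = 4.1% / 100 = 0.041
Daily feed = 5025 kg * 0.041 = 206.025 kg/day

206.025 kg/day


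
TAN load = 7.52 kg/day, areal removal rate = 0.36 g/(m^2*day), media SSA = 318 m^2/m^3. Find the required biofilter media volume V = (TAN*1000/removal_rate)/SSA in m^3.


A = 7.52*1000 / 0.36 = 20888.889 m^2
V = 20888.889 / 318 = 65.6883

65.6883 m^3


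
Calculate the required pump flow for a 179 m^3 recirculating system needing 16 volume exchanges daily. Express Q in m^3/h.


Daily recirculation volume = 179 m^3 * 16 = 2864 m^3/day
Flow rate Q = daily volume / 24 h = 2864 / 24 = 119.333 m^3/h

119.333 m^3/h


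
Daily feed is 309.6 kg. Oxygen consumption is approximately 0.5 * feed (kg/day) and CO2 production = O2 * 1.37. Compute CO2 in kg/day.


O2 = 309.6 * 0.5 = 154.8
CO2 = 154.8 * 1.37 = 212.076

212.076 kg/day


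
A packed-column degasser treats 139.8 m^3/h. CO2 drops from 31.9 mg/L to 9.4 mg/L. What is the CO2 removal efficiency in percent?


CO2_out / CO2_in = 9.4 / 31.9 = 0.29467085
Fraction remaining = 0.29467085
efficiency = (1 - 0.29467085) * 100 = 70.5329 %

70.5329 %


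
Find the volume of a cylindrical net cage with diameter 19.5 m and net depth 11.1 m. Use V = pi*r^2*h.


r = d/2 = 19.5/2 = 9.75 m
Base area = pi*r^2 = pi*9.75^2 = 298.64765 m^2
Volume = 298.64765 * 11.1 = 3314.99 m^3

3314.99 m^3


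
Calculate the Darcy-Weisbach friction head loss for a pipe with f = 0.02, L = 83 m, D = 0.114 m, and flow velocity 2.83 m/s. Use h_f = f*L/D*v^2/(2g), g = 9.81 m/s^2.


v^2 = 2.83^2 = 8.0089 m^2/s^2
L/D = 83/0.114 = 728.07018
h_f = f*(L/D)*v^2/(2g) = 0.02 * 728.07018 * 8.0089 / 19.62 = 5.94398 m

5.94398 m


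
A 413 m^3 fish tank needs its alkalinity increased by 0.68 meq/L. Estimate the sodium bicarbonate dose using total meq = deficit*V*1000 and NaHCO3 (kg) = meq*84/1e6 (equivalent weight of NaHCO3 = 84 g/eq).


Tank volume in L = 413 m^3 * 1000 = 413000 L
Total meq required = 0.68 meq/L * 413000 L = 280840 meq
NaHCO3 mass = 280840 meq * 84 mg/meq / 1e6 = 23.5906 kg

23.5906 kg


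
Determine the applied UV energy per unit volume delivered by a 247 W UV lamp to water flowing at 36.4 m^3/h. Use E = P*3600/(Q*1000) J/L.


Energy delivered per hour = 247 W * 3600 s = 889200 J/h
Volume treated per hour = 36.4 m^3/h * 1000 = 36400 L/h
dose = 889200 / 36400 = 24.4286 J/L

24.4286 J/L


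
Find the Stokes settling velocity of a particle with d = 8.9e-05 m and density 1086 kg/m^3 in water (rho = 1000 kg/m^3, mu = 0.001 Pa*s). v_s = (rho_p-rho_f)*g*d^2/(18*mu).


Density difference: rho_p - rho_f = 1086 - 1000 = 86 kg/m^3
d^2 = (8.9e-05)^2 = 7.921e-09 m^2
Numerator = (rho_p - rho_f) * g * d^2 = 86 * 9.81 * 7.921e-09 = 6.6826309e-06
Denominator = 18 * mu = 18 * 0.001 = 0.018
v_s = 6.6826309e-06 / 0.018 = 3.71257e-04 m/s
Check: Re = rho_f * v_s * d / mu = 1000 * 3.71257e-04 * 8.9e-05 / 0.001 = 0.033 < 1, so Stokes' law applies.

3.71257e-04 m/s


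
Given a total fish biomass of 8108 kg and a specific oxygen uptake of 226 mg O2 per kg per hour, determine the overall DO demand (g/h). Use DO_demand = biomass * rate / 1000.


Total O2 consumption (mg/h) = 8108 kg * 226 mg/(kg*h) = 1832408 mg/h
Convert to g/h: 1832408 / 1000 = 1832.408 g/h

1832.408 g/h


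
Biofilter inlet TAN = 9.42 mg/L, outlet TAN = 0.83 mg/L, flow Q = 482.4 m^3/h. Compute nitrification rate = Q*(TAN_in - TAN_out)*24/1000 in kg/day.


Concentration drop: TAN_in - TAN_out = 9.42 - 0.83 = 8.59 mg/L
Hourly TAN removed = Q * dTAN = 482.4 m^3/h * 8.59 mg/L = 4143.816 g/h  (m^3/h * mg/L = g/h)
Daily TAN removed = 4143.816 * 24 = 99451.584 g/day
Convert to kg/day: 99451.584 / 1000 = 99.451584 kg/day

99.451584 kg/day


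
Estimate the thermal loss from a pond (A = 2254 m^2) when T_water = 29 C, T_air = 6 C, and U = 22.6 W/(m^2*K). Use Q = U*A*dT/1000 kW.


Temperature difference dT = 29 - 6 = 23 K
Heat loss (W) = U * A * dT = 22.6 * 2254 * 23 = 1171629.2 W
Convert to kW: 1171629.2 / 1000 = 1171.6292 kW

1171.6292 kW


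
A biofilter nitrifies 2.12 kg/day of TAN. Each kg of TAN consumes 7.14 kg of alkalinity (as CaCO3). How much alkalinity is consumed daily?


Alkalinity factor: 7.14 kg CaCO3 consumed per kg TAN nitrified
alk = 2.12 kg TAN * 7.14 = 15.1368 kg CaCO3/day

15.1368 kg CaCO3/day


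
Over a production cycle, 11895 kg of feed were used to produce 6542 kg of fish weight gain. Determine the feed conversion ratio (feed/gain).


FCR = feed consumed / weight gained
FCR = 11895 kg / 6542 kg = 1.81825

1.81825


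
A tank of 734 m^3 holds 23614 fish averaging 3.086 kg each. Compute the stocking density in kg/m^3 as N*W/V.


Total biomass = 23614 fish * 3.086 kg = 72872.804 kg
Density = total biomass / volume = 72872.804 / 734 = 99.2817 kg/m^3

99.2817 kg/m^3


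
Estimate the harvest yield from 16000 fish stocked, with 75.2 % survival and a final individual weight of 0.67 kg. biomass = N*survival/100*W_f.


Survivors = 16000 * 75.2/100 = 12032 fish
Harvest biomass = survivors * W_f = 12032 * 0.67 = 8061.44 kg

8061.44 kg


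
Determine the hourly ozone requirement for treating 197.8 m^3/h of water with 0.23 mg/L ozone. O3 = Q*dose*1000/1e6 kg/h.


O3 demand (mg/h) = Q * dose * 1000 = 197.8 * 0.23 * 1000 = 45494 mg/h
Convert mg to kg: 45494 / 1e6 = 0.045494 kg/h

0.045494 kg/h


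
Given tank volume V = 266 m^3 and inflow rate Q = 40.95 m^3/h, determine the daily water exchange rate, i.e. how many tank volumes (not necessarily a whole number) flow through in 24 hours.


Daily flow volume = 40.95 m^3/h * 24 h = 982.8 m^3/day
Exchanges = daily flow / tank volume = 982.8 / 266 = 3.69474 exchanges/day

3.69474 exchanges/day


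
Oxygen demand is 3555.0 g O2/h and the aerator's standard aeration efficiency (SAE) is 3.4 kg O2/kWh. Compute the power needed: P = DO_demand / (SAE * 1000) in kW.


SAE in g O2/kWh = 3.4 * 1000 = 3400 g/kWh
P = DO_demand / SAE_g = 3555.0 / 3400 = 1.04559 kW

1.04559 kW


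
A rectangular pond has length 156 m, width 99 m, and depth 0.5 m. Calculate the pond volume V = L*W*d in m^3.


Base area = L * W = 156 * 99 = 15444 m^2
Volume = area * depth = 15444 * 0.5 = 7722 m^3

7722 m^3


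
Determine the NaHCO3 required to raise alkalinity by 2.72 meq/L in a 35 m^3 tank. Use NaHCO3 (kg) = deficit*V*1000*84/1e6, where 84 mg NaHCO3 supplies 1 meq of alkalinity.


Tank volume in L = 35 m^3 * 1000 = 35000 L
Total meq required = 2.72 meq/L * 35000 L = 95200 meq
NaHCO3 mass = 95200 meq * 84 mg/meq / 1e6 = 7.9968 kg

7.9968 kg


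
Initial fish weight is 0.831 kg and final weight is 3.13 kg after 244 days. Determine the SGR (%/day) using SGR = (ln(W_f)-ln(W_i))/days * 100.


ln(W_f) = ln(3.13) = 1.141033
ln(W_i) = ln(0.831) = -0.18512548
ln(W_f) - ln(W_i) = 1.141033 - -0.18512548 = 1.3261585
SGR = 1.3261585 / 244 * 100 = 0.543508 %/day

0.543508 %/day


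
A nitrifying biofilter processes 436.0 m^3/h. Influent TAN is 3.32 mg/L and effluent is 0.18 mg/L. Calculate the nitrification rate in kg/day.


Concentration drop: TAN_in - TAN_out = 3.32 - 0.18 = 3.14 mg/L
Hourly TAN removed = Q * dTAN = 436.0 m^3/h * 3.14 mg/L = 1369.04 g/h  (m^3/h * mg/L = g/h)
Daily TAN removed = 1369.04 * 24 = 32856.96 g/day
Convert to kg/day: 32856.96 / 1000 = 32.85696 kg/day

32.85696 kg/day


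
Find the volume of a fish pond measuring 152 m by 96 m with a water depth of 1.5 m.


Base area = L * W = 152 * 96 = 14592 m^2
Volume = area * depth = 14592 * 1.5 = 21888 m^3

21888 m^3


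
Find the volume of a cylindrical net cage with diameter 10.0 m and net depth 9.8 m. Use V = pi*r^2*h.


r = d/2 = 10.0/2 = 5 m
Base area = pi*r^2 = pi*5^2 = 78.539816 m^2
Volume = 78.539816 * 9.8 = 769.69 m^3

769.69 m^3


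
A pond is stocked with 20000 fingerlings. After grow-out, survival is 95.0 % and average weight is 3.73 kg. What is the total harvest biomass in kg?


Survivors = 20000 * 95.0/100 = 19000 fish
Harvest biomass = survivors * W_f = 19000 * 3.73 = 70870 kg

70870 kg


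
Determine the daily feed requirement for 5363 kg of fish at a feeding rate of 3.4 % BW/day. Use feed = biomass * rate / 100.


Feeding rate fraction = 3.4% / 100 = 0.034
Daily feed = 5363 kg * 0.034 = 182.342 kg/day

182.342 kg/day


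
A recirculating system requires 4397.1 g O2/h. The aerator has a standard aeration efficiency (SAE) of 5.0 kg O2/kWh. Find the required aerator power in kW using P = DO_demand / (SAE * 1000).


SAE in g O2/kWh = 5.0 * 1000 = 5000 g/kWh
P = DO_demand / SAE_g = 4397.1 / 5000 = 0.87942 kW

0.87942 kW


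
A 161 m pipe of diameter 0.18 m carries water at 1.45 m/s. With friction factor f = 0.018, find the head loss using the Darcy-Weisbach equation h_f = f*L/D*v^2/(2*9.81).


v^2 = 1.45^2 = 2.1025 m^2/s^2
L/D = 161/0.18 = 894.44444
h_f = f*(L/D)*v^2/(2g) = 0.018 * 894.44444 * 2.1025 / 19.62 = 1.72529 m

1.72529 m


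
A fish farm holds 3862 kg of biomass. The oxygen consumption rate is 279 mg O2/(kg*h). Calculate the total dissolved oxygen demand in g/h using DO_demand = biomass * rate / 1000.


Total O2 consumption (mg/h) = 3862 kg * 279 mg/(kg*h) = 1077498 mg/h
Convert to g/h: 1077498 / 1000 = 1077.498 g/h

1077.498 g/h


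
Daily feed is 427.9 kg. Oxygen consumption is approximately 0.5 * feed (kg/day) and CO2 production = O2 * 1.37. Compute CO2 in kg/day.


O2 = 427.9 * 0.5 = 213.95
CO2 = 213.95 * 1.37 = 293.1115

293.1115 kg/day


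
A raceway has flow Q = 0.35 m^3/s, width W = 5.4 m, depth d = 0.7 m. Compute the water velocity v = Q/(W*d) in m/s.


Cross-sectional area = W * d = 5.4 * 0.7 = 3.78 m^2
Velocity = Q / A = 0.35 / 3.78 = 0.0925926 m/s

0.0925926 m/s


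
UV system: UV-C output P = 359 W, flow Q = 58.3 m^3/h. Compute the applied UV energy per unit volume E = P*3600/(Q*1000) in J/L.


Energy delivered per hour = 359 W * 3600 s = 1292400 J/h
Volume treated per hour = 58.3 m^3/h * 1000 = 58300 L/h
dose = 1292400 / 58300 = 22.1681 J/L

22.1681 J/L


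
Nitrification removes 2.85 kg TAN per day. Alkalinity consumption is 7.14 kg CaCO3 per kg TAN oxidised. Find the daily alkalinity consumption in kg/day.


Alkalinity factor: 7.14 kg CaCO3 consumed per kg TAN nitrified
alk = 2.85 kg TAN * 7.14 = 20.349 kg CaCO3/day

20.349 kg CaCO3/day


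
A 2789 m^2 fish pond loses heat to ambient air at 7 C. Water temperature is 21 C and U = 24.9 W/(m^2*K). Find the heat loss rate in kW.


Temperature difference dT = 21 - 7 = 14 K
Heat loss (W) = U * A * dT = 24.9 * 2789 * 14 = 972245.4 W
Convert to kW: 972245.4 / 1000 = 972.2454 kW

972.2454 kW


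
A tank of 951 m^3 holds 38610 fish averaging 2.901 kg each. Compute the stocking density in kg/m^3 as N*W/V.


Total biomass = 38610 fish * 2.901 kg = 112007.61 kg
Density = total biomass / volume = 112007.61 / 951 = 117.779 kg/m^3

117.779 kg/m^3


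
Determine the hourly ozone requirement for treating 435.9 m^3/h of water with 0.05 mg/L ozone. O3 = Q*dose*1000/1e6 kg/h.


O3 demand (mg/h) = Q * dose * 1000 = 435.9 * 0.05 * 1000 = 21795 mg/h
Convert mg to kg: 21795 / 1e6 = 0.021795 kg/h

0.021795 kg/h


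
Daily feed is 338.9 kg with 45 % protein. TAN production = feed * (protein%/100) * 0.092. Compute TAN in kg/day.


Protein in feed = 338.9 * 45/100 = 152.505 kg/day
TAN = protein * 0.092 = 152.505 * 0.092 = 14.03046 kg/day

14.03046 kg/day


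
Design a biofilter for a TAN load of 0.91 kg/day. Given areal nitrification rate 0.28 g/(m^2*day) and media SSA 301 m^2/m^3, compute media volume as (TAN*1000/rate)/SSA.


A = 0.91*1000 / 0.28 = 3250 m^2
V = 3250 / 301 = 10.7973

10.7973 m^3


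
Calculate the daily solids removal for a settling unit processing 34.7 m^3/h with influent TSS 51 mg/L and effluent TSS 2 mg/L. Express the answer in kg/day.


Concentration drop: TSS_in - TSS_out = 51 - 2 = 49 mg/L
Hourly solids removed = Q * dTSS = 34.7 m^3/h * 49 mg/L = 1700.3 g/h  (m^3/h * mg/L = g/h)
Daily solids removed = 1700.3 * 24 = 40807.2 g/day
Convert g to kg: 40807.2 / 1000 = 40.8072 kg/day

40.8072 kg/day


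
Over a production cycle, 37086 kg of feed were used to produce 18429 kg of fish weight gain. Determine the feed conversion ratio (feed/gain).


FCR = feed consumed / weight gained
FCR = 37086 kg / 18429 kg = 2.01237

2.01237


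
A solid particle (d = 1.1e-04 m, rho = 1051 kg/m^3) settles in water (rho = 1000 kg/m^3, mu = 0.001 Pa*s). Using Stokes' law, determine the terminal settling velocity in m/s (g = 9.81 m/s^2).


Density difference: rho_p - rho_f = 1051 - 1000 = 51 kg/m^3
d^2 = (1.1e-04)^2 = 1.21e-08 m^2
Numerator = (rho_p - rho_f) * g * d^2 = 51 * 9.81 * 1.21e-08 = 6.053751e-06
Denominator = 18 * mu = 18 * 0.001 = 0.018
v_s = 6.053751e-06 / 0.018 = 3.36319e-04 m/s
Check: Re = rho_f * v_s * d / mu = 1000 * 3.36319e-04 * 1.1e-04 / 0.001 = 0.037 < 1, so Stokes' law applies.

3.36319e-04 m/s


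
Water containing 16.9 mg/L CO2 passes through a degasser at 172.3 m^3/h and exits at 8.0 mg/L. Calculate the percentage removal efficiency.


CO2_out / CO2_in = 8.0 / 16.9 = 0.47337278
Fraction remaining = 0.47337278
efficiency = (1 - 0.47337278) * 100 = 52.6627 %

52.6627 %


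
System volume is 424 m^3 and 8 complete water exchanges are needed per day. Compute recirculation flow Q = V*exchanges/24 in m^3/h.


Daily recirculation volume = 424 m^3 * 8 = 3392 m^3/day
Flow rate Q = daily volume / 24 h = 3392 / 24 = 141.333 m^3/h

141.333 m^3/h


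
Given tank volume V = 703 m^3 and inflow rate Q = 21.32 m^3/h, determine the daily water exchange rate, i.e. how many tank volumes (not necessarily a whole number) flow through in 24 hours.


Daily flow volume = 21.32 m^3/h * 24 h = 511.68 m^3/day
Exchanges = daily flow / tank volume = 511.68 / 703 = 0.727852 exchanges/day

0.727852 exchanges/day


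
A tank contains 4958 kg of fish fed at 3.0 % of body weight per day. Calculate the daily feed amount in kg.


Feeding rate fraction = 3.0% / 100 = 0.03
Daily feed = 4958 kg * 0.03 = 148.74 kg/day

148.74 kg/day


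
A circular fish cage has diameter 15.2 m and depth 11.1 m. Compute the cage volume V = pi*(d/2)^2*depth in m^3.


r = d/2 = 15.2/2 = 7.6 m
Base area = pi*r^2 = pi*7.6^2 = 181.45839 m^2
Volume = 181.45839 * 11.1 = 2014.19 m^3

2014.19 m^3


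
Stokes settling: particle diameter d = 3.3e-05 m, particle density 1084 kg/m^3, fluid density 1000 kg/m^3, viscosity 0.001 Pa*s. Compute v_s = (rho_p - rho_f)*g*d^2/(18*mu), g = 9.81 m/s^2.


Density difference: rho_p - rho_f = 1084 - 1000 = 84 kg/m^3
d^2 = (3.3e-05)^2 = 1.089e-09 m^2
Numerator = (rho_p - rho_f) * g * d^2 = 84 * 9.81 * 1.089e-09 = 8.9737956e-07
Denominator = 18 * mu = 18 * 0.001 = 0.018
v_s = 8.9737956e-07 / 0.018 = 4.98544e-05 m/s
Check: Re = rho_f * v_s * d / mu = 1000 * 4.98544e-05 * 3.3e-05 / 0.001 = 0.00165 < 1, so Stokes' law applies.

4.98544e-05 m/s


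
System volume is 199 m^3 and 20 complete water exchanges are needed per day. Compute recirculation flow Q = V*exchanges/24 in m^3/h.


Daily recirculation volume = 199 m^3 * 20 = 3980 m^3/day
Flow rate Q = daily volume / 24 h = 3980 / 24 = 165.833 m^3/h

165.833 m^3/h


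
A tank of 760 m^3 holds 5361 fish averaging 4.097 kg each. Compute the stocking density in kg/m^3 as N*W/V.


Total biomass = 5361 fish * 4.097 kg = 21964.017 kg
Density = total biomass / volume = 21964.017 / 760 = 28.9 kg/m^3

28.9 kg/m^3


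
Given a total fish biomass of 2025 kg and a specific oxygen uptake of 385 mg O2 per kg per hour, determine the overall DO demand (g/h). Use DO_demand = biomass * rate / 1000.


Total O2 consumption (mg/h) = 2025 kg * 385 mg/(kg*h) = 779625 mg/h
Convert to g/h: 779625 / 1000 = 779.625 g/h

779.625 g/h


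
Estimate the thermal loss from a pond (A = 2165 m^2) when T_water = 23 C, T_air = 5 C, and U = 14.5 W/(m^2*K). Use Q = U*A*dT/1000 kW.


Temperature difference dT = 23 - 5 = 18 K
Heat loss (W) = U * A * dT = 14.5 * 2165 * 18 = 565065 W
Convert to kW: 565065 / 1000 = 565.065 kW

565.065 kW


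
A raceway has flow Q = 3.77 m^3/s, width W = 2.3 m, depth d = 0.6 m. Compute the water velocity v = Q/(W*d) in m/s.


Cross-sectional area = W * d = 2.3 * 0.6 = 1.38 m^2
Velocity = Q / A = 3.77 / 1.38 = 2.73188 m/s

2.73188 m/s


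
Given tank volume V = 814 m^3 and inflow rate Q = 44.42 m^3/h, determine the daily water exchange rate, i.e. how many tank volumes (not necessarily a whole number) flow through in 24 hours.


Daily flow volume = 44.42 m^3/h * 24 h = 1066.08 m^3/day
Exchanges = daily flow / tank volume = 1066.08 / 814 = 1.30968 exchanges/day

1.30968 exchanges/day


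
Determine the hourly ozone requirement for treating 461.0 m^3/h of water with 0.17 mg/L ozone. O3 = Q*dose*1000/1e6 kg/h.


O3 demand (mg/h) = Q * dose * 1000 = 461.0 * 0.17 * 1000 = 78370 mg/h
Convert mg to kg: 78370 / 1e6 = 0.07837 kg/h

0.07837 kg/h


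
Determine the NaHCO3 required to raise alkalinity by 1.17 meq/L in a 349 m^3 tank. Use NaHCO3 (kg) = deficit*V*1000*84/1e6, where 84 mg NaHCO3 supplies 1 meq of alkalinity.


Tank volume in L = 349 m^3 * 1000 = 349000 L
Total meq required = 1.17 meq/L * 349000 L = 408330 meq
NaHCO3 mass = 408330 meq * 84 mg/meq / 1e6 = 34.2997 kg

34.2997 kg


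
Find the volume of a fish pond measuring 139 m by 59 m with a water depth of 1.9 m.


Base area = L * W = 139 * 59 = 8201 m^2
Volume = area * depth = 8201 * 1.9 = 15581.9 m^3

15581.9 m^3


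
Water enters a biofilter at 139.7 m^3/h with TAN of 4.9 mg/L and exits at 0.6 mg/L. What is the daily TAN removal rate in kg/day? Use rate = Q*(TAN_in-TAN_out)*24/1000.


Concentration drop: TAN_in - TAN_out = 4.9 - 0.6 = 4.3 mg/L
Hourly TAN removed = Q * dTAN = 139.7 m^3/h * 4.3 mg/L = 600.71 g/h  (m^3/h * mg/L = g/h)
Daily TAN removed = 600.71 * 24 = 14417.04 g/day
Convert to kg/day: 14417.04 / 1000 = 14.41704 kg/day

14.41704 kg/day


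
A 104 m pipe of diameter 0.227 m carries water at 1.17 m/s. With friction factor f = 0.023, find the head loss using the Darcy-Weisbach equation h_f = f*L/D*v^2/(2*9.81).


v^2 = 1.17^2 = 1.3689 m^2/s^2
L/D = 104/0.227 = 458.14978
h_f = f*(L/D)*v^2/(2g) = 0.023 * 458.14978 * 1.3689 / 19.62 = 0.735204 m

0.735204 m


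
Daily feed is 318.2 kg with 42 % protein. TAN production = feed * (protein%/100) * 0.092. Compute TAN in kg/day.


Protein in feed = 318.2 * 42/100 = 133.644 kg/day
TAN = protein * 0.092 = 133.644 * 0.092 = 12.295248 kg/day

12.295248 kg/day


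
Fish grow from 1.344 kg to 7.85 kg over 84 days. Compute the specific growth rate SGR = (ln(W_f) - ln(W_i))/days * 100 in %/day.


ln(W_f) = ln(7.85) = 2.0605135
ln(W_i) = ln(1.344) = 0.29565024
ln(W_f) - ln(W_i) = 2.0605135 - 0.29565024 = 1.7648633
SGR = 1.7648633 / 84 * 100 = 2.10103 %/day

2.10103 %/day


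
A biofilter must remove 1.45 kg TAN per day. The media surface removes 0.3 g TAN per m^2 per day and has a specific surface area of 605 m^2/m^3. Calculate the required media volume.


A = 1.45*1000 / 0.3 = 4833.3333 m^2
V = 4833.3333 / 605 = 7.98898

7.98898 m^3


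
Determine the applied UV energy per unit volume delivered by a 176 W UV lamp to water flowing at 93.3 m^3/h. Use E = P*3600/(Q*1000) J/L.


Energy delivered per hour = 176 W * 3600 s = 633600 J/h
Volume treated per hour = 93.3 m^3/h * 1000 = 93300 L/h
dose = 633600 / 93300 = 6.791 J/L

6.791 J/L


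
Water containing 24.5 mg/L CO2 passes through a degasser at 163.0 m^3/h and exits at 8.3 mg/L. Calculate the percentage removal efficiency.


CO2_out / CO2_in = 8.3 / 24.5 = 0.33877551
Fraction remaining = 0.33877551
efficiency = (1 - 0.33877551) * 100 = 66.1224 %

66.1224 %


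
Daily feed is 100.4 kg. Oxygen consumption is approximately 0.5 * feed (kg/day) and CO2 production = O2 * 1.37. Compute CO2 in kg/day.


O2 = 100.4 * 0.5 = 50.2
CO2 = 50.2 * 1.37 = 68.774

68.774 kg/day


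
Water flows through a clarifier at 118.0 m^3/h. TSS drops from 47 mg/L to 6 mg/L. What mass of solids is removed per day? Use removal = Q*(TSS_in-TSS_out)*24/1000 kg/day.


Concentration drop: TSS_in - TSS_out = 47 - 6 = 41 mg/L
Hourly solids removed = Q * dTSS = 118.0 m^3/h * 41 mg/L = 4838 g/h  (m^3/h * mg/L = g/h)
Daily solids removed = 4838 * 24 = 116112 g/day
Convert g to kg: 116112 / 1000 = 116.112 kg/day

116.112 kg/day


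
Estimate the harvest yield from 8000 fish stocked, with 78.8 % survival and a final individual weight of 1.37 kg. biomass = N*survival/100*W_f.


Survivors = 8000 * 78.8/100 = 6304 fish
Harvest biomass = survivors * W_f = 6304 * 1.37 = 8636.48 kg

8636.48 kg


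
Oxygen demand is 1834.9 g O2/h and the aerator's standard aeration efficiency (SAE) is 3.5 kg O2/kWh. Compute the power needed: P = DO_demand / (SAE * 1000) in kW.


SAE in g O2/kWh = 3.5 * 1000 = 3500 g/kWh
P = DO_demand / SAE_g = 1834.9 / 3500 = 0.524257 kW

0.524257 kW


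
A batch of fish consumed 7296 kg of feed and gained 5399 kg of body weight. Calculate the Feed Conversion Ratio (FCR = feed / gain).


FCR = feed consumed / weight gained
FCR = 7296 kg / 5399 kg = 1.35136

1.35136


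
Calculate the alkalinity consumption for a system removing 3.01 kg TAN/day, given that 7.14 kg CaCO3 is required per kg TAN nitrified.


Alkalinity factor: 7.14 kg CaCO3 consumed per kg TAN nitrified
alk = 3.01 kg TAN * 7.14 = 21.4914 kg CaCO3/day

21.4914 kg CaCO3/day


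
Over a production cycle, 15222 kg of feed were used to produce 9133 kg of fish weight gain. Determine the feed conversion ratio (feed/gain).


FCR = feed consumed / weight gained
FCR = 15222 kg / 9133 kg = 1.6667

1.6667


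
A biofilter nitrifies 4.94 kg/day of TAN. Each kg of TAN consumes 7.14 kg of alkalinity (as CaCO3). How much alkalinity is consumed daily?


Alkalinity factor: 7.14 kg CaCO3 consumed per kg TAN nitrified
alk = 4.94 kg TAN * 7.14 = 35.2716 kg CaCO3/day

35.2716 kg CaCO3/day


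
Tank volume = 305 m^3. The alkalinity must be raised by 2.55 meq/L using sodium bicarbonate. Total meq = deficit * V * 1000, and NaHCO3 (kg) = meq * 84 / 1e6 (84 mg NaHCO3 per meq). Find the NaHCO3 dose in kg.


Tank volume in L = 305 m^3 * 1000 = 305000 L
Total meq required = 2.55 meq/L * 305000 L = 777750 meq
NaHCO3 mass = 777750 meq * 84 mg/meq / 1e6 = 65.331 kg

65.331 kg


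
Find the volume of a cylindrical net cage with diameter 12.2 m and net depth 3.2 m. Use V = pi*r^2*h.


r = d/2 = 12.2/2 = 6.1 m
Base area = pi*r^2 = pi*6.1^2 = 116.89866 m^2
Volume = 116.89866 * 3.2 = 374.076 m^3

374.076 m^3


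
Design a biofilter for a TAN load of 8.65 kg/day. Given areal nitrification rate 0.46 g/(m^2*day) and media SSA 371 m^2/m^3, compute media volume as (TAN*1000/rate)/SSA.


A = 8.65*1000 / 0.46 = 18804.348 m^2
V = 18804.348 / 371 = 50.6856

50.6856 m^3


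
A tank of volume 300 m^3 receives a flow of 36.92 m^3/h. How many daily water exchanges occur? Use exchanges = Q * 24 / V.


Daily flow volume = 36.92 m^3/h * 24 h = 886.08 m^3/day
Exchanges = daily flow / tank volume = 886.08 / 300 = 2.9536 exchanges/day

2.9536 exchanges/day


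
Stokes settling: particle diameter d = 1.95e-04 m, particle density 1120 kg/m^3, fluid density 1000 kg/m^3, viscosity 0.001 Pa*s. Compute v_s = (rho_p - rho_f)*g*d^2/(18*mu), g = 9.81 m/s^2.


Density difference: rho_p - rho_f = 1120 - 1000 = 120 kg/m^3
d^2 = (1.95e-04)^2 = 3.8025e-08 m^2
Numerator = (rho_p - rho_f) * g * d^2 = 120 * 9.81 * 3.8025e-08 = 4.476303e-05
Denominator = 18 * mu = 18 * 0.001 = 0.018
v_s = 4.476303e-05 / 0.018 = 0.00248683 m/s
Check: Re = rho_f * v_s * d / mu = 1000 * 0.00248683 * 1.95e-04 / 0.001 = 0.485 < 1, so Stokes' law applies.

0.00248683 m/s


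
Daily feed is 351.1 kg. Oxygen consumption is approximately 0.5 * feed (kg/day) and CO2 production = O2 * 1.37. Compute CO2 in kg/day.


O2 = 351.1 * 0.5 = 175.55
CO2 = 175.55 * 1.37 = 240.5035

240.5035 kg/day


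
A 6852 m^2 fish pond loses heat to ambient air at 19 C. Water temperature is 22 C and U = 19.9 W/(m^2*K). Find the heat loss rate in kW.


Temperature difference dT = 22 - 19 = 3 K
Heat loss (W) = U * A * dT = 19.9 * 6852 * 3 = 409064.4 W
Convert to kW: 409064.4 / 1000 = 409.0644 kW

409.0644 kW


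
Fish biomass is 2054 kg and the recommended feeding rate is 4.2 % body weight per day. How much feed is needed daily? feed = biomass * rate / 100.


Feeding rate fraction = 4.2% / 100 = 0.042
Daily feed = 2054 kg * 0.042 = 86.268 kg/day

86.268 kg/day


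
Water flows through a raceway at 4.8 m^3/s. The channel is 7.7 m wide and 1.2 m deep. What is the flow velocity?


Cross-sectional area = W * d = 7.7 * 1.2 = 9.24 m^2
Velocity = Q / A = 4.8 / 9.24 = 0.519481 m/s

0.519481 m/s


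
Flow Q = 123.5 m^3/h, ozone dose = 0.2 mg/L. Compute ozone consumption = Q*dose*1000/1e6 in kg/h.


O3 demand (mg/h) = Q * dose * 1000 = 123.5 * 0.2 * 1000 = 24700 mg/h
Convert mg to kg: 24700 / 1e6 = 0.0247 kg/h

0.0247 kg/h


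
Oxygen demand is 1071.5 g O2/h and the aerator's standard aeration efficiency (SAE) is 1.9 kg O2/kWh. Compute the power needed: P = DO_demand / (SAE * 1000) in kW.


SAE in g O2/kWh = 1.9 * 1000 = 1900 g/kWh
P = DO_demand / SAE_g = 1071.5 / 1900 = 0.563947 kW

0.563947 kW


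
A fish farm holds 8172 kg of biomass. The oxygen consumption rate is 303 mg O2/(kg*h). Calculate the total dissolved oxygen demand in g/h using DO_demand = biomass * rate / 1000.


Total O2 consumption (mg/h) = 8172 kg * 303 mg/(kg*h) = 2476116 mg/h
Convert to g/h: 2476116 / 1000 = 2476.116 g/h

2476.116 g/h


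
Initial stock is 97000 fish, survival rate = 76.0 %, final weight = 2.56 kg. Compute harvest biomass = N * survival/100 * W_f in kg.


Survivors = 97000 * 76.0/100 = 73720 fish
Harvest biomass = survivors * W_f = 73720 * 2.56 = 188723.2 kg

188723.2 kg


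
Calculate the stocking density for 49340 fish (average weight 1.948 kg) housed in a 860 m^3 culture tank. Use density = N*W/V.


Total biomass = 49340 fish * 1.948 kg = 96114.32 kg
Density = total biomass / volume = 96114.32 / 860 = 111.761 kg/m^3

111.761 kg/m^3


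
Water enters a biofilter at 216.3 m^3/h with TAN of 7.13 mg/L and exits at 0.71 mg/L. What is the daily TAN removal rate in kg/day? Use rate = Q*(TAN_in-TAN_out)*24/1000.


Concentration drop: TAN_in - TAN_out = 7.13 - 0.71 = 6.42 mg/L
Hourly TAN removed = Q * dTAN = 216.3 m^3/h * 6.42 mg/L = 1388.646 g/h  (m^3/h * mg/L = g/h)
Daily TAN removed = 1388.646 * 24 = 33327.504 g/day
Convert to kg/day: 33327.504 / 1000 = 33.327504 kg/day

33.327504 kg/day


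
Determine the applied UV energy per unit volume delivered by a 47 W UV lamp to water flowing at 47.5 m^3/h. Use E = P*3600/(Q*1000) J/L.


Energy delivered per hour = 47 W * 3600 s = 169200 J/h
Volume treated per hour = 47.5 m^3/h * 1000 = 47500 L/h
dose = 169200 / 47500 = 3.56211 J/L

3.56211 J/L


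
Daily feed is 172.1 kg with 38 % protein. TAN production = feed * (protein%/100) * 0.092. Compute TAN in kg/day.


Protein in feed = 172.1 * 38/100 = 65.398 kg/day
TAN = protein * 0.092 = 65.398 * 0.092 = 6.016616 kg/day

6.016616 kg/day


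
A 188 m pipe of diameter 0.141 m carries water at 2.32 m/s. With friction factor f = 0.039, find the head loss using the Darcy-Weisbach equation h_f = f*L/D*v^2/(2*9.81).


v^2 = 2.32^2 = 5.3824 m^2/s^2
L/D = 188/0.141 = 1333.3333
h_f = f*(L/D)*v^2/(2g) = 0.039 * 1333.3333 * 5.3824 / 19.62 = 14.2653 m

14.2653 m


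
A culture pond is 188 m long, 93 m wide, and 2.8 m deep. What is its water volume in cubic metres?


Base area = L * W = 188 * 93 = 17484 m^2
Volume = area * depth = 17484 * 2.8 = 48955.2 m^3

48955.2 m^3


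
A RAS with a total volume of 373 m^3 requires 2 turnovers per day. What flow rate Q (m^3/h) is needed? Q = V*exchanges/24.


Daily recirculation volume = 373 m^3 * 2 = 746 m^3/day
Flow rate Q = daily volume / 24 h = 746 / 24 = 31.0833 m^3/h

31.0833 m^3/h


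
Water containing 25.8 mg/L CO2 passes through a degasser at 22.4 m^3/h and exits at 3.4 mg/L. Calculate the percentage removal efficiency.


CO2_out / CO2_in = 3.4 / 25.8 = 0.13178295
Fraction remaining = 0.13178295
efficiency = (1 - 0.13178295) * 100 = 86.8217 %

86.8217 %


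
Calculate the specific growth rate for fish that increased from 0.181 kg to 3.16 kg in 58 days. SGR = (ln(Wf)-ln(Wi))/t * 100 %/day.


ln(W_f) = ln(3.16) = 1.150572
ln(W_i) = ln(0.181) = -1.7092582
ln(W_f) - ln(W_i) = 1.150572 - -1.7092582 = 2.8598302
SGR = 2.8598302 / 58 * 100 = 4.93074 %/day

4.93074 %/day


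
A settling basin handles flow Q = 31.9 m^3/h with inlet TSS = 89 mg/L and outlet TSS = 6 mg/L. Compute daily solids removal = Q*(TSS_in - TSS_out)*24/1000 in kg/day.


Concentration drop: TSS_in - TSS_out = 89 - 6 = 83 mg/L
Hourly solids removed = Q * dTSS = 31.9 m^3/h * 83 mg/L = 2647.7 g/h  (m^3/h * mg/L = g/h)
Daily solids removed = 2647.7 * 24 = 63544.8 g/day
Convert g to kg: 63544.8 / 1000 = 63.5448 kg/day

63.5448 kg/day


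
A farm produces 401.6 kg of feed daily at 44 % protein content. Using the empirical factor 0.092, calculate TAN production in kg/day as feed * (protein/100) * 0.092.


Protein in feed = 401.6 * 44/100 = 176.704 kg/day
TAN = protein * 0.092 = 176.704 * 0.092 = 16.256768 kg/day

16.256768 kg/day


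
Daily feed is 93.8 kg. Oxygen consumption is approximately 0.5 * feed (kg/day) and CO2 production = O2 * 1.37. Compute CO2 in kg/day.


O2 = 93.8 * 0.5 = 46.9
CO2 = 46.9 * 1.37 = 64.253

64.253 kg/day


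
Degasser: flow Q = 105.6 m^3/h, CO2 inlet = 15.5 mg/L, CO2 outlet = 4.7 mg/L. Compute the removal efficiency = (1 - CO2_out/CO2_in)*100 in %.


CO2_out / CO2_in = 4.7 / 15.5 = 0.30322581
Fraction remaining = 0.30322581
efficiency = (1 - 0.30322581) * 100 = 69.6774 %

69.6774 %


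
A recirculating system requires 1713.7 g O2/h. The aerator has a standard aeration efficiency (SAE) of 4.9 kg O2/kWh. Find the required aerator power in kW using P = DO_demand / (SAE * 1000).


SAE in g O2/kWh = 4.9 * 1000 = 4900 g/kWh
P = DO_demand / SAE_g = 1713.7 / 4900 = 0.349735 kW

0.349735 kW


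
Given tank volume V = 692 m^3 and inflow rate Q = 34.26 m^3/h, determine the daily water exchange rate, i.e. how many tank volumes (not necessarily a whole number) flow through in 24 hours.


Daily flow volume = 34.26 m^3/h * 24 h = 822.24 m^3/day
Exchanges = daily flow / tank volume = 822.24 / 692 = 1.18821 exchanges/day

1.18821 exchanges/day


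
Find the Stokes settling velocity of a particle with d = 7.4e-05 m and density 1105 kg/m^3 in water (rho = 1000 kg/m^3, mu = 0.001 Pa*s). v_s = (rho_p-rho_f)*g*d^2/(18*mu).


Density difference: rho_p - rho_f = 1105 - 1000 = 105 kg/m^3
d^2 = (7.4e-05)^2 = 5.476e-09 m^2
Numerator = (rho_p - rho_f) * g * d^2 = 105 * 9.81 * 5.476e-09 = 5.6405538e-06
Denominator = 18 * mu = 18 * 0.001 = 0.018
v_s = 5.6405538e-06 / 0.018 = 3.13364e-04 m/s
Check: Re = rho_f * v_s * d / mu = 1000 * 3.13364e-04 * 7.4e-05 / 0.001 = 0.0232 < 1, so Stokes' law applies.

3.13364e-04 m/s
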